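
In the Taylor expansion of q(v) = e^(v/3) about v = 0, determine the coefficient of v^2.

c_2 = q′′(0)/2! = 1/18.

1/18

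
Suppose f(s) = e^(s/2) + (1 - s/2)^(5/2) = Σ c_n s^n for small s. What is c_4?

1/6144

Add the two expansions coefficient-wise.
f(0) = 2
f′(0) = -3/4
f′′(0) = 19/16
f′′′(0) = -7/64
f^(4)(0) = 1/256
So c_4 = f^(4)(0)/4! = 1/6144.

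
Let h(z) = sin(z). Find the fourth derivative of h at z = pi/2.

1

The coefficient of (z - pi/2)^4 in the expansion is 1/24, so h^(4)(pi/2) = 4! * (1/24) = 1.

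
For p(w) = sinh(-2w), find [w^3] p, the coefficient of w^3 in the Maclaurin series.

-4/3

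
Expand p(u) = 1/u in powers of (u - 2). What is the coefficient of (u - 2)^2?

p(2) = 1/2
p′(2) = -1/4
p′′(2) = 1/4
The Taylor polynomial is Σ p^(k)(2)/k! · (u - 2)^k.

1/8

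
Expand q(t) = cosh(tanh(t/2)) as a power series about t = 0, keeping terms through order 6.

Let u equal the inner series; expand the outer function in u and truncate.
q(0) = 1
q′(0) = 0
q′′(0) = 1/4
q′′′(0) = 0
q^(4)(0) = -7/16
q^(5)(0) = 0
q^(6)(0) = 97/64
Dividing each by k! gives the coefficients c_0, ..., c_6.

97*t^6/46080 - 7*t^4/384 + t^2/8 + 1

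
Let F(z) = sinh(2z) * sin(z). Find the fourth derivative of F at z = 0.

24

Write out both Maclaurin series and multiply, keeping only the needed powers.
From the series, [z^4] F = 1; multiply by 4! = 24 to get 24.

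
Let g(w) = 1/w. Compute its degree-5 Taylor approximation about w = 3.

Differentiate repeatedly and evaluate at the center.
g(3) = 1/3
g′(3) = -1/9
g′′(3) = 2/27
g′′′(3) = -2/27
g^(4)(3) = 8/81
g^(5)(3) = -40/243

-(w - 3)^5/729 + (w - 3)^4/243 - (w - 3)^3/81 + (w - 3)^2/27 - (w - 3)/9 + 1/3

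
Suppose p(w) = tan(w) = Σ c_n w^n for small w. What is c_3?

c_3 = p′′′(0)/3! = 1/3.

1/3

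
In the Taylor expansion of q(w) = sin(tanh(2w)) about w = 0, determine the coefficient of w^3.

-4

Substitute the inner expansion into the outer series and collect powers.
So c_3 = q′′′(0)/3! = -4.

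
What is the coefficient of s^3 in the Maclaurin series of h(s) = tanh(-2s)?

8/3

Compute the successive derivatives at the expansion point and divide by k!.
[s^0] = 0;  [s^1] = -2;  [s^2] = 0;  [s^3] = 8/3.
So c_3 = h′′′(0)/3! = 8/3.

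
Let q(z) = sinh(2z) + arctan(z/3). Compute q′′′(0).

214/27

Add the two expansions coefficient-wise.
From the series, [z^3] q = 107/81; multiply by 3! = 6 to get 214/27.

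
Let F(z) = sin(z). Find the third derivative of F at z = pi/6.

From the series, [(z - pi/6)^3] F = -sqrt(3)/12; multiply by 3! = 6 to get -sqrt(3)/2.

-sqrt(3)/2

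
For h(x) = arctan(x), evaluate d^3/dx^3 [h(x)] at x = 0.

From the series, [x^3] h = -1/3; multiply by 3! = 6 to get -2.

-2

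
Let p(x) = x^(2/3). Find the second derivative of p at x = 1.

-2/9

The coefficient of (x - 1)^2 in the expansion is -1/9, so p′′(1) = 2! * (-1/9) = -2/9.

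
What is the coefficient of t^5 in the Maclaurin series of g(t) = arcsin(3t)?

[t^0] = 0;  [t^1] = 3;  [t^2] = 0;  [t^3] = 9/2;  [t^4] = 0;  [t^5] = 729/40.

729/40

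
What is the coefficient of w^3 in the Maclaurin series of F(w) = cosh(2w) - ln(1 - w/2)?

Expand each term separately and add.
F(0) = 1
F′(0) = 1/2
F′′(0) = 17/4
F′′′(0) = 1/4
So c_3 = F′′′(0)/3! = 1/24.

1/24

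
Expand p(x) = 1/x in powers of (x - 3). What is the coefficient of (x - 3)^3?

-1/81

p(3) = 1/3
p′(3) = -1/9
p′′(3) = 2/27
p′′′(3) = -2/27
Dividing each by k! gives the coefficients c_0, ..., c_3.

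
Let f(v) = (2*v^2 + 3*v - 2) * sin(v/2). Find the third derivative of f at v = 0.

Distribute the polynomial across the series and collect like powers.
The coefficient of v^3 in the expansion is 25/24, so f′′′(0) = 3! * (25/24) = 25/4.

25/4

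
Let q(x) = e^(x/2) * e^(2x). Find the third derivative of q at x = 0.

Expand each factor separately, then convolve coefficients.
From the series, [x^3] q = 125/48; multiply by 3! = 6 to get 125/8.

125/8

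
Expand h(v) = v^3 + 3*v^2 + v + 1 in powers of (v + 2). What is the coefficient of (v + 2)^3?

1

h(-2) = 3
h′(-2) = 1
h′′(-2) = -6
h′′′(-2) = 6
So c_3 = h′′′(-2)/3! = 1.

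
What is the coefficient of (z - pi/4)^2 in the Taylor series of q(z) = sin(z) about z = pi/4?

Differentiate repeatedly and evaluate at the center.
q(pi/4) = sqrt(2)/2
q′(pi/4) = sqrt(2)/2
q′′(pi/4) = -sqrt(2)/2
Then c_k = q^(k)(pi/4)/k! gives each Taylor coefficient.

-sqrt(2)/4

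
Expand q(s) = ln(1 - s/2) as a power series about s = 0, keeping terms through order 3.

[s^0] = 0;  [s^1] = -1/2;  [s^2] = -1/8;  [s^3] = -1/24.

-s^3/24 - s^2/8 - s/2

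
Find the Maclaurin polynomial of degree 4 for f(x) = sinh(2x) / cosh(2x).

Invert the denominator's series and multiply.
[x^0] = 0;  [x^1] = 2;  [x^2] = 0;  [x^3] = -8/3;  [x^4] = 0.

-8*x^3/3 + 2*x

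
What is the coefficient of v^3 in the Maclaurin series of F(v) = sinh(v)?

1/6

Use the known series and substitute for the argument.
So c_3 = F′′′(0)/3! = 1/6.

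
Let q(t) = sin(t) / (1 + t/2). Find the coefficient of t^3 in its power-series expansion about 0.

Expand each factor separately, then convolve coefficients.

1/12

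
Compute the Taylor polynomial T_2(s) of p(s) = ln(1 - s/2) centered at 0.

p(0) = 0
p′(0) = -1/2
p′′(0) = -1/4

-s^2/8 - s/2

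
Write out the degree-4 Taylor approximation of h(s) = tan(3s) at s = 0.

h(0) = 0
h′(0) = 3
h′′(0) = 0
h′′′(0) = 54
h^(4)(0) = 0

9*s^3 + 3*s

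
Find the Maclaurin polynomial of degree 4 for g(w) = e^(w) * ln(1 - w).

-w^4 - 4*w^3/3 - 3*w^2/2 - w

Write out both Maclaurin series and multiply, keeping only the needed powers.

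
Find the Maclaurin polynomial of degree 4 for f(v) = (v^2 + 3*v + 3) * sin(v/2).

-v^4/16 + 7*v^3/16 + 3*v^2/2 + 3*v/2

Multiply each power in the prefactor through the base expansion.
f(0) = 0
f′(0) = 3/2
f′′(0) = 3
f′′′(0) = 21/8
f^(4)(0) = -3/2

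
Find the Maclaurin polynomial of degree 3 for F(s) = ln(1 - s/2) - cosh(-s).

Combine the two series term by term.
F(0) = -1
F′(0) = -1/2
F′′(0) = -5/4
F′′′(0) = -1/4

-s^3/24 - 5*s^2/8 - s/2 - 1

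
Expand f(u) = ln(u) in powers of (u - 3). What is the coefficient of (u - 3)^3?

1/81

f(3) = ln(3)
f′(3) = 1/3
f′′(3) = -1/9
f′′′(3) = 2/27
So c_3 = f′′′(3)/3! = 1/81.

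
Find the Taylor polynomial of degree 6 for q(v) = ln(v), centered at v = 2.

-(v - 2)^6/384 + (v - 2)^5/160 - (v - 2)^4/64 + (v - 2)^3/24 - (v - 2)^2/8 + (v - 2)/2 + ln(2)

[(v - 2)^0] = ln(2);  [(v - 2)^1] = 1/2;  [(v - 2)^2] = -1/8;  [(v - 2)^3] = 1/24;  [(v - 2)^4] = -1/64;  [(v - 2)^5] = 1/160;  [(v - 2)^6] = -1/384.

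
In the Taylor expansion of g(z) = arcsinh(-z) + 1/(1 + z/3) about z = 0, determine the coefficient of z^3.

Combine the two series term by term.
g(0) = 1
g′(0) = -4/3
g′′(0) = 2/9
g′′′(0) = 7/9
Then c_k = g^(k)(0)/k! gives each Taylor coefficient.

7/54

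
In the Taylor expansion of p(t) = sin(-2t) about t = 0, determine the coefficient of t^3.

4/3

p(0) = 0
p′(0) = -2
p′′(0) = 0
p′′′(0) = 8
So c_3 = p′′′(0)/3! = 4/3.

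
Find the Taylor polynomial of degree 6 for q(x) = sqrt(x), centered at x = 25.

q(25) = 5
q′(25) = 1/10
q′′(25) = -1/500
q′′′(25) = 3/25000
q^(4)(25) = -3/250000
q^(5)(25) = 21/12500000
q^(6)(25) = -189/625000000
Dividing each by k! gives the coefficients c_0, ..., c_6.

-21*(x - 25)^6/50000000000 + 7*(x - 25)^5/500000000 - (x - 25)^4/2000000 + (x - 25)^3/50000 - (x - 25)^2/1000 + (x - 25)/10 + 5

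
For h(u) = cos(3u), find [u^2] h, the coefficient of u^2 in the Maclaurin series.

-9/2

Compute the successive derivatives at the expansion point and divide by k!.
h(0) = 1
h′(0) = 0
h′′(0) = -9
Dividing each by k! gives the coefficients c_0, ..., c_2.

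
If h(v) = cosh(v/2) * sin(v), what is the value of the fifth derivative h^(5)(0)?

Multiply the two series term by term and collect like powers.
The coefficient of v^5 in the expansion is -19/1920, so h^(5)(0) = 5! * (-19/1920) = -19/16.

-19/16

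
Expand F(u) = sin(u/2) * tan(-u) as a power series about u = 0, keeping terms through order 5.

Expand each factor separately, then convolve coefficients.
F(0) = 0
F′(0) = 0
F′′(0) = -1
F′′′(0) = 0
F^(4)(0) = -7/2
F^(5)(0) = 0
Dividing each by k! gives the coefficients c_0, ..., c_5.

-7*u^4/48 - u^2/2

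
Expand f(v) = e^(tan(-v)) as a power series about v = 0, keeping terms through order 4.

3*v^4/8 - v^3/2 + v^2/2 - v + 1

Let u equal the inner series; expand the outer function in u and truncate.
f(0) = 1
f′(0) = -1
f′′(0) = 1
f′′′(0) = -3
f^(4)(0) = 9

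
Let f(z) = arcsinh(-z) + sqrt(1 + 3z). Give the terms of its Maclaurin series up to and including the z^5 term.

Add the two expansions coefficient-wise.
f(0) = 1
f′(0) = 1/2
f′′(0) = -9/4
f′′′(0) = 89/8
f^(4)(0) = -1215/16
f^(5)(0) = 25227/32

8409*z^5/1280 - 405*z^4/128 + 89*z^3/48 - 9*z^2/8 + z/2 + 1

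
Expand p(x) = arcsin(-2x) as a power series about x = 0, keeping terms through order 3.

Use the known series and substitute for the argument.
p(0) = 0
p′(0) = -2
p′′(0) = 0
p′′′(0) = -8

-4*x^3/3 - 2*x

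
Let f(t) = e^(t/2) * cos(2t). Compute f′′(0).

-15/4

Write out both Maclaurin series and multiply, keeping only the needed powers.
The coefficient of t^2 in the expansion is -15/8, so f′′(0) = 2! * (-15/8) = -15/4.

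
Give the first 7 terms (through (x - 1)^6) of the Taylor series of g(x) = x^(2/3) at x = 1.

g(1) = 1
g′(1) = 2/3
g′′(1) = -2/9
g′′′(1) = 8/27
g^(4)(1) = -56/81
g^(5)(1) = 560/243
g^(6)(1) = -7280/729

-91*(x - 1)^6/6561 + 14*(x - 1)^5/729 - 7*(x - 1)^4/243 + 4*(x - 1)^3/81 - (x - 1)^2/9 + 2*(x - 1)/3 + 1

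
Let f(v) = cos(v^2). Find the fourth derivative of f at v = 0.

-12

From the series, [v^4] f = -1/2; multiply by 4! = 24 to get -12.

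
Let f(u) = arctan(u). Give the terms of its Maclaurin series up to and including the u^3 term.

-u^3/3 + u

Apply the Taylor formula c_k = f^(k)(a)/k!.
[u^0] = 0;  [u^1] = 1;  [u^2] = 0;  [u^3] = -1/3.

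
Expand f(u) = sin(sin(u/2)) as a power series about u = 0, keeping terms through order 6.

Substitute the inner expansion into the outer series and collect powers.
[u^0] = 0;  [u^1] = 1/2;  [u^2] = 0;  [u^3] = -1/24;  [u^4] = 0;  [u^5] = 1/320;  [u^6] = 0.

u^5/320 - u^3/24 + u/2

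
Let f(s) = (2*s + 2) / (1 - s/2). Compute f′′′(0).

9/2

Distribute the polynomial across the series and collect like powers.
The coefficient of s^3 in the expansion is 3/4, so f′′′(0) = 3! * (3/4) = 9/2.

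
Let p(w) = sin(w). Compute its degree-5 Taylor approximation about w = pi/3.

p(pi/3) = sqrt(3)/2
p′(pi/3) = 1/2
p′′(pi/3) = -sqrt(3)/2
p′′′(pi/3) = -1/2
p^(4)(pi/3) = sqrt(3)/2
p^(5)(pi/3) = 1/2

(w - pi/3)^5/240 + sqrt(3)*(w - pi/3)^4/48 - (w - pi/3)^3/12 - sqrt(3)*(w - pi/3)^2/4 + (w - pi/3)/2 + sqrt(3)/2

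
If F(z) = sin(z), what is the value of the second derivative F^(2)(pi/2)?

The coefficient of (z - pi/2)^2 in the expansion is -1/2, so F′′(pi/2) = 2! * (-1/2) = -1.

-1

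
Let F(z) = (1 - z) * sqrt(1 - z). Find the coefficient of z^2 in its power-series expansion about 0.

3/8

Multiply each power in the prefactor through the base expansion.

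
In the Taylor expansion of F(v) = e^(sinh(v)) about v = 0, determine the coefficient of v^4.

Plug the Maclaurin series of the inner function into that of the outer and collect terms.
F(0) = 1
F′(0) = 1
F′′(0) = 1
F′′′(0) = 2
F^(4)(0) = 5
Dividing each by k! gives the coefficients c_0, ..., c_4.

5/24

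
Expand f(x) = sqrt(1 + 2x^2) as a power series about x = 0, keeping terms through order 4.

-x^4/2 + x^2 + 1

f(0) = 1
f′(0) = 0
f′′(0) = 2
f′′′(0) = 0
f^(4)(0) = -12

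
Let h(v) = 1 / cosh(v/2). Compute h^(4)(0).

Divide the numerator series by the denominator series (power-series long division).
From the series, [v^4] h = 5/384; multiply by 4! = 24 to get 5/16.

5/16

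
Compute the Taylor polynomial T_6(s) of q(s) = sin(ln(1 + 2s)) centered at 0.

Substitute the inner expansion into the outer series and collect powers.
q(0) = 0
q′(0) = 2
q′′(0) = -4
q′′′(0) = 8
q^(4)(0) = 0
q^(5)(0) = -320
q^(6)(0) = 5760

8*s^6 - 8*s^5/3 + 4*s^3/3 - 2*s^2 + 2*s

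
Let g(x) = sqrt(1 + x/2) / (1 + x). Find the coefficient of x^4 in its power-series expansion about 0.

Multiply the two series term by term and collect like powers.

1451/2048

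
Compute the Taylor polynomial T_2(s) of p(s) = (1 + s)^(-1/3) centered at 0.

Apply the Taylor formula c_k = f^(k)(a)/k!.

2*s^2/9 - s/3 + 1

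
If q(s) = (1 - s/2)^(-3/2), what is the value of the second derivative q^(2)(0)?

15/16

From the series, [s^2] q = 15/32; multiply by 2! = 2 to get 15/16.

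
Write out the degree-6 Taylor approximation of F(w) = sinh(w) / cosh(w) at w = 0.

2*w^5/15 - w^3/3 + w

Invert the denominator's series and multiply.
[w^0] = 0;  [w^1] = 1;  [w^2] = 0;  [w^3] = -1/3;  [w^4] = 0;  [w^5] = 2/15;  [w^6] = 0.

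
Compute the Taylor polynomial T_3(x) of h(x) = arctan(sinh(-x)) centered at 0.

Let u equal the inner series; expand the outer function in u and truncate.
h(0) = 0
h′(0) = -1
h′′(0) = 0
h′′′(0) = 1

x^3/6 - x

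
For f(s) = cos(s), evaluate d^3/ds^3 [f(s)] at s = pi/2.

1

The coefficient of (s - pi/2)^3 in the expansion is 1/6, so f′′′(pi/2) = 3! * (1/6) = 1.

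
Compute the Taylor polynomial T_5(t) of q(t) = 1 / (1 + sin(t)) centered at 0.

-61*t^5/120 + 2*t^4/3 - 5*t^3/6 + t^2 - t + 1

Use the geometric series for the reciprocal, then substitute.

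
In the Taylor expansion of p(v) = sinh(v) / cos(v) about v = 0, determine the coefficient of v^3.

Invert the denominator's series and multiply.
[v^0] = 0;  [v^1] = 1;  [v^2] = 0;  [v^3] = 2/3.
So c_3 = p′′′(0)/3! = 2/3.

2/3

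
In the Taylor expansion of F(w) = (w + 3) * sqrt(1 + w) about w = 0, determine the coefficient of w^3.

Distribute the polynomial across the series and collect like powers.
F(0) = 3
F′(0) = 5/2
F′′(0) = 1/4
F′′′(0) = 3/8
Dividing each by k! gives the coefficients c_0, ..., c_3.

1/16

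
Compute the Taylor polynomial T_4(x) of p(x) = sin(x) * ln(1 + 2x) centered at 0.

Take the Cauchy product of the two expansions.
[x^0] = 0;  [x^1] = 0;  [x^2] = 2;  [x^3] = -2;  [x^4] = 7/3.

7*x^4/3 - 2*x^3 + 2*x^2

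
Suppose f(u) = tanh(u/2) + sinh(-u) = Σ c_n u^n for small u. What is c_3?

Expand each term separately and add.
f(0) = 0
f′(0) = -1/2
f′′(0) = 0
f′′′(0) = -5/4
So c_3 = f′′′(0)/3! = -5/24.

-5/24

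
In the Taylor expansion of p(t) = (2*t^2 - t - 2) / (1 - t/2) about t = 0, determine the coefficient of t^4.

Shift and add copies of the series according to the polynomial's terms.

1/4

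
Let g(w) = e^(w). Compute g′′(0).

From the series, [w^2] g = 1/2; multiply by 2! = 2 to get 1.

1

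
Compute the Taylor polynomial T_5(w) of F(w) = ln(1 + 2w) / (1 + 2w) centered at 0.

1096*w^5/15 - 100*w^4/3 + 44*w^3/3 - 6*w^2 + 2*w

Multiply the two series term by term and collect like powers.
F(0) = 0
F′(0) = 2
F′′(0) = -12
F′′′(0) = 88
F^(4)(0) = -800
F^(5)(0) = 8768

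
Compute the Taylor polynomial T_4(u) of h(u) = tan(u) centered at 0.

h(0) = 0
h′(0) = 1
h′′(0) = 0
h′′′(0) = 2
h^(4)(0) = 0
Dividing each by k! gives the coefficients c_0, ..., c_4.

u^3/3 + u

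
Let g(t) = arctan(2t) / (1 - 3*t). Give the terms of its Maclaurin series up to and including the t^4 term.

Multiply the numerator's expansion by the denominator's geometric series.

46*t^4 + 46*t^3/3 + 6*t^2 + 2*t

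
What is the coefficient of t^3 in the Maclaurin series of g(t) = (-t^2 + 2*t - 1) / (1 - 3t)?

Shift and add copies of the series according to the polynomial's terms.
[t^0] = -1;  [t^1] = -1;  [t^2] = -4;  [t^3] = -12.
So c_3 = g′′′(0)/3! = -12.

-12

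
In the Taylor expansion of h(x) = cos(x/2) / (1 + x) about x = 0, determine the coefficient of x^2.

Expand each factor separately, then convolve coefficients.
h(0) = 1
h′(0) = -1
h′′(0) = 7/4
The Taylor polynomial is Σ h^(k)(0)/k! · x^k.

7/8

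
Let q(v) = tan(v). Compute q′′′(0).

2

Compute the successive derivatives at the expansion point and divide by k!.
The coefficient of v^3 in the expansion is 1/3, so q′′′(0) = 3! * (1/3) = 2.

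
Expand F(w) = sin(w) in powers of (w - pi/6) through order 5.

sqrt(3)*(w - pi/6)^5/240 + (w - pi/6)^4/48 - sqrt(3)*(w - pi/6)^3/12 - (w - pi/6)^2/4 + sqrt(3)*(w - pi/6)/2 + 1/2

F(pi/6) = 1/2
F′(pi/6) = sqrt(3)/2
F′′(pi/6) = -1/2
F′′′(pi/6) = -sqrt(3)/2
F^(4)(pi/6) = 1/2
F^(5)(pi/6) = sqrt(3)/2
Dividing each by k! gives the coefficients c_0, ..., c_5.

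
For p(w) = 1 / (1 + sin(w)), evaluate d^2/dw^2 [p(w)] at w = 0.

2

Write 1/(1+u) = 1 - u + u^2 - u^3 + ... and substitute the series for u.
From the series, [w^2] p = 1; multiply by 2! = 2 to get 2.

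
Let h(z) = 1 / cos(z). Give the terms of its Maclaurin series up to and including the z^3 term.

z^2/2 + 1

Invert the denominator's series and multiply.
h(0) = 1
h′(0) = 0
h′′(0) = 1
h′′′(0) = 0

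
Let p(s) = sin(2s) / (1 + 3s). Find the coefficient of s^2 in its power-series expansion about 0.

-6

Multiply the two series term by term and collect like powers.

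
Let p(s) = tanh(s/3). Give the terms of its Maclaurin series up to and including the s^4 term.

-s^3/81 + s/3

p(0) = 0
p′(0) = 1/3
p′′(0) = 0
p′′′(0) = -2/27
p^(4)(0) = 0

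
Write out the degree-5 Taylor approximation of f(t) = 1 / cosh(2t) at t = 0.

10*t^4/3 - 2*t^2 + 1

Invert the denominator's series and multiply.
f(0) = 1
f′(0) = 0
f′′(0) = -4
f′′′(0) = 0
f^(4)(0) = 80
f^(5)(0) = 0
Dividing each by k! gives the coefficients c_0, ..., c_5.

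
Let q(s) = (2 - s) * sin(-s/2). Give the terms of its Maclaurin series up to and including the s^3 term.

s^3/24 + s^2/2 - s

Multiply each power in the prefactor through the base expansion.
[s^0] = 0;  [s^1] = -1;  [s^2] = 1/2;  [s^3] = 1/24.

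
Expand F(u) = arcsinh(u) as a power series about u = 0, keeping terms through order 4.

-u^3/6 + u

Differentiate repeatedly and evaluate at the center.
F(0) = 0
F′(0) = 1
F′′(0) = 0
F′′′(0) = -1
F^(4)(0) = 0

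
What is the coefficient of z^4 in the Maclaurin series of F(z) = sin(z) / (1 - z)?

5/6

Write out both Maclaurin series and multiply, keeping only the needed powers.
[z^0] = 0;  [z^1] = 1;  [z^2] = 1;  [z^3] = 5/6;  [z^4] = 5/6.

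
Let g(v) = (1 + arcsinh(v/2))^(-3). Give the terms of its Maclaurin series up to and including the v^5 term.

Let u equal the inner series; expand the outer function in u and truncate.
g(0) = 1
g′(0) = -3/2
g′′(0) = 3
g′′′(0) = -57/8
g^(4)(0) = 39/2
g^(5)(0) = -1947/32

-649*v^5/1280 + 13*v^4/16 - 19*v^3/16 + 3*v^2/2 - 3*v/2 + 1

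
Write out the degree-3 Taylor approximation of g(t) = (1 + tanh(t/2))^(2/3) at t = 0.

Substitute the inner expansion into the outer series and collect powers.
[t^0] = 1;  [t^1] = 1/3;  [t^2] = -1/36;  [t^3] = -7/324.

-7*t^3/324 - t^2/36 + t/3 + 1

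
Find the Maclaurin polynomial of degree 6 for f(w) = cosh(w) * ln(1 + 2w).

-51*w^6/4 + 469*w^5/60 - 5*w^4 + 11*w^3/3 - 2*w^2 + 2*w

Expand each factor separately, then convolve coefficients.
f(0) = 0
f′(0) = 2
f′′(0) = -4
f′′′(0) = 22
f^(4)(0) = -120
f^(5)(0) = 938
f^(6)(0) = -9180
Then c_k = f^(k)(0)/k! gives each Taylor coefficient.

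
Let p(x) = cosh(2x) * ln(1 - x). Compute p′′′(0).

-14

Write out both Maclaurin series and multiply, keeping only the needed powers.
From the series, [x^3] p = -7/3; multiply by 3! = 6 to get -14.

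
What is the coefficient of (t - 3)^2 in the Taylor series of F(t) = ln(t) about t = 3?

[(t - 3)^0] = ln(3);  [(t - 3)^1] = 1/3;  [(t - 3)^2] = -1/18.

-1/18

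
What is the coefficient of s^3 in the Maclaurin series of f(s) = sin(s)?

-1/6

Compute the successive derivatives at the expansion point and divide by k!.
[s^0] = 0;  [s^1] = 1;  [s^2] = 0;  [s^3] = -1/6.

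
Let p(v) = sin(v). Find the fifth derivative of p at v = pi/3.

1/2

The coefficient of (v - pi/3)^5 in the expansion is 1/240, so p^(5)(pi/3) = 5! * (1/240) = 1/2.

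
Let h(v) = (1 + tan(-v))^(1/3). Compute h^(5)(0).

-3976/243

Compose series: expand the inner function first, then feed it into the outer expansion.
From the series, [v^5] h = -497/3645; multiply by 5! = 120 to get -3976/243.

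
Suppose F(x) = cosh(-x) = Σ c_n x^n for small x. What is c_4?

1/24

c_4 = F^(4)(0)/4! = 1/24.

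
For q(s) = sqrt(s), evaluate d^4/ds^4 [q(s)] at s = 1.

From the series, [(s - 1)^4] q = -5/128; multiply by 4! = 24 to get -15/16.

-15/16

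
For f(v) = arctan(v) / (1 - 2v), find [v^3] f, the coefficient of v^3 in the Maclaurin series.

Take the Cauchy product of the two expansions.
So c_3 = f′′′(0)/3! = 11/3.

11/3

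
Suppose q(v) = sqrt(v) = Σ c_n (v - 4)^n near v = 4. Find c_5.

7/131072

[(v - 4)^0] = 2;  [(v - 4)^1] = 1/4;  [(v - 4)^2] = -1/64;  [(v - 4)^3] = 1/512;  [(v - 4)^4] = -5/16384;  [(v - 4)^5] = 7/131072.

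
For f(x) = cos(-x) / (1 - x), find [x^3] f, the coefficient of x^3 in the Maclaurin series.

1/2

Multiply the numerator's expansion by the denominator's geometric series.
[x^0] = 1;  [x^1] = 1;  [x^2] = 1/2;  [x^3] = 1/2.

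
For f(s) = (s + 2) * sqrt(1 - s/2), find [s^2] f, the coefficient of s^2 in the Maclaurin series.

Multiply each power in the prefactor through the base expansion.
f(0) = 2
f′(0) = 1/2
f′′(0) = -5/8
Dividing each by k! gives the coefficients c_0, ..., c_2.

-5/16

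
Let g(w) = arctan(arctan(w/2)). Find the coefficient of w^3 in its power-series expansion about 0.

Substitute the inner expansion into the outer series and collect powers.
g(0) = 0
g′(0) = 1/2
g′′(0) = 0
g′′′(0) = -1/2

-1/12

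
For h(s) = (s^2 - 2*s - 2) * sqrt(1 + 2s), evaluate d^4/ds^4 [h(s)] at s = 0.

Distribute the polynomial across the series and collect like powers.
The coefficient of s^4 in the expansion is -1/4, so h^(4)(0) = 4! * (-1/4) = -6.

-6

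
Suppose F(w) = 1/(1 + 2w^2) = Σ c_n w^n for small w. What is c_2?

F(0) = 1
F′(0) = 0
F′′(0) = -4
Dividing each by k! gives the coefficients c_0, ..., c_2.

-2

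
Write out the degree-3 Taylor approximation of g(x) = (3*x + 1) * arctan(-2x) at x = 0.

Multiply each power in the prefactor through the base expansion.
[x^0] = 0;  [x^1] = -2;  [x^2] = -6;  [x^3] = 8/3.

8*x^3/3 - 6*x^2 - 2*x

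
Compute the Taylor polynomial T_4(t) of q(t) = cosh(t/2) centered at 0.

q(0) = 1
q′(0) = 0
q′′(0) = 1/4
q′′′(0) = 0
q^(4)(0) = 1/16

t^4/384 + t^2/8 + 1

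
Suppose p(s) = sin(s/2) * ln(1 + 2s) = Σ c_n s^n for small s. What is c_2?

Expand each factor separately, then convolve coefficients.
[s^0] = 0;  [s^1] = 0;  [s^2] = 1.

1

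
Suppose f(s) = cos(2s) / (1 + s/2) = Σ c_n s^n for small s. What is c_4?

11/48

Expand each factor separately, then convolve coefficients.
[s^0] = 1;  [s^1] = -1/2;  [s^2] = -7/4;  [s^3] = 7/8;  [s^4] = 11/48.
So c_4 = f^(4)(0)/4! = 11/48.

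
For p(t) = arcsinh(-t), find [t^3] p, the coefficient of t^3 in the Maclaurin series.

1/6

[t^0] = 0;  [t^1] = -1;  [t^2] = 0;  [t^3] = 1/6.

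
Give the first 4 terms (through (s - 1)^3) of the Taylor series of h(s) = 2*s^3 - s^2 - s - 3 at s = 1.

2*(s - 1)^3 + 5*(s - 1)^2 + 3*(s - 1) - 3

[(s - 1)^0] = -3;  [(s - 1)^1] = 3;  [(s - 1)^2] = 5;  [(s - 1)^3] = 2.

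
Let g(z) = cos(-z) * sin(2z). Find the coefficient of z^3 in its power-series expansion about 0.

Multiply the two series term by term and collect like powers.
g(0) = 0
g′(0) = 2
g′′(0) = 0
g′′′(0) = -14
Dividing each by k! gives the coefficients c_0, ..., c_3.

-7/3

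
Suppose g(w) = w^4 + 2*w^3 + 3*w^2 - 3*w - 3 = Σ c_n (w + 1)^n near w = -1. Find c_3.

-2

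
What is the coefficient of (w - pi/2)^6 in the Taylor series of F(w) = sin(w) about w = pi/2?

Apply the Taylor formula c_k = f^(k)(a)/k!.
F(pi/2) = 1
F′(pi/2) = 0
F′′(pi/2) = -1
F′′′(pi/2) = 0
F^(4)(pi/2) = 1
F^(5)(pi/2) = 0
F^(6)(pi/2) = -1
So c_6 = F^(6)(pi/2)/6! = -1/720.

-1/720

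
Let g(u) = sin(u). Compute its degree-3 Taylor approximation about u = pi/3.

Compute the successive derivatives at the expansion point and divide by k!.
[(u - pi/3)^0] = sqrt(3)/2;  [(u - pi/3)^1] = 1/2;  [(u - pi/3)^2] = -sqrt(3)/4;  [(u - pi/3)^3] = -1/12.

-(u - pi/3)^3/12 - sqrt(3)*(u - pi/3)^2/4 + (u - pi/3)/2 + sqrt(3)/2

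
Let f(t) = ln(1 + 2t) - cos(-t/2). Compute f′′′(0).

16

Expand each term separately and add.
From the series, [t^3] f = 8/3; multiply by 3! = 6 to get 16.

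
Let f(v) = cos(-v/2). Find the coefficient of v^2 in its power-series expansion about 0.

-1/8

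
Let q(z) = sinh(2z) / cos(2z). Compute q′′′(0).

Invert the denominator's series and multiply.
The coefficient of z^3 in the expansion is 16/3, so q′′′(0) = 3! * (16/3) = 32.

32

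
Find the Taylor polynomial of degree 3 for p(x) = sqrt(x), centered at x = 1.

(x - 1)^3/16 - (x - 1)^2/8 + (x - 1)/2 + 1

Apply the Taylor formula c_k = f^(k)(a)/k!.
[(x - 1)^0] = 1;  [(x - 1)^1] = 1/2;  [(x - 1)^2] = -1/8;  [(x - 1)^3] = 1/16.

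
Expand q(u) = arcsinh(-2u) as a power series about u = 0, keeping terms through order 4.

4*u^3/3 - 2*u

q(0) = 0
q′(0) = -2
q′′(0) = 0
q′′′(0) = 8
q^(4)(0) = 0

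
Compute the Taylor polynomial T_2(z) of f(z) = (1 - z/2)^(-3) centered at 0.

f(0) = 1
f′(0) = 3/2
f′′(0) = 3

3*z^2/2 + 3*z/2 + 1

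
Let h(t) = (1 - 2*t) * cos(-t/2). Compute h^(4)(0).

Multiply each power in the prefactor through the base expansion.
From the series, [t^4] h = 1/384; multiply by 4! = 24 to get 1/16.

1/16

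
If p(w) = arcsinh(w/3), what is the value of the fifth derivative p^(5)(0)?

1/27

Use the known series and substitute for the argument.
The coefficient of w^5 in the expansion is 1/3240, so p^(5)(0) = 5! * (1/3240) = 1/27.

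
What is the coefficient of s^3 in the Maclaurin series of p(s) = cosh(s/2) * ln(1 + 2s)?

35/12

Multiply the two series term by term and collect like powers.
[s^0] = 0;  [s^1] = 2;  [s^2] = -2;  [s^3] = 35/12.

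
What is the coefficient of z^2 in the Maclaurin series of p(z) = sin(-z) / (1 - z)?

Take the Cauchy product of the two expansions.
p(0) = 0
p′(0) = -1
p′′(0) = -2

-1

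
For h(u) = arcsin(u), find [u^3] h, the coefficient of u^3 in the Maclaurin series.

1/6

h(0) = 0
h′(0) = 1
h′′(0) = 0
h′′′(0) = 1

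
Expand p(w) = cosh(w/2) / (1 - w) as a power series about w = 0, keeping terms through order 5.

Multiply the two series term by term and collect like powers.
p(0) = 1
p′(0) = 1
p′′(0) = 9/4
p′′′(0) = 27/4
p^(4)(0) = 433/16
p^(5)(0) = 2165/16

433*w^5/384 + 433*w^4/384 + 9*w^3/8 + 9*w^2/8 + w + 1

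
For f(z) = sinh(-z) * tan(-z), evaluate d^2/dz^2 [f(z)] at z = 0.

Take the Cauchy product of the two expansions.
The coefficient of z^2 in the expansion is 1, so f′′(0) = 2! * (1) = 2.

2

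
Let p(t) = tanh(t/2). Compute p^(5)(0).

Apply the Taylor formula c_k = f^(k)(a)/k!.
From the series, [t^5] p = 1/240; multiply by 5! = 120 to get 1/2.

1/2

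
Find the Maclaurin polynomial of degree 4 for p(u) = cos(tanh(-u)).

Compose series: expand the inner function first, then feed it into the outer expansion.

3*u^4/8 - u^2/2 + 1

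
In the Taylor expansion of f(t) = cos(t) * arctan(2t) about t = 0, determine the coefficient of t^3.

Take the Cauchy product of the two expansions.
f(0) = 0
f′(0) = 2
f′′(0) = 0
f′′′(0) = -22

-11/3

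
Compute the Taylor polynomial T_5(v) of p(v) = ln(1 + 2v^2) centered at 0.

Apply the Taylor formula c_k = f^(k)(a)/k!.
[v^0] = 0;  [v^1] = 0;  [v^2] = 2;  [v^3] = 0;  [v^4] = -2;  [v^5] = 0.

-2*v^4 + 2*v^2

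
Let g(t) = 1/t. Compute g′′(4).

1/32

The coefficient of (t - 4)^2 in the expansion is 1/64, so g′′(4) = 2! * (1/64) = 1/32.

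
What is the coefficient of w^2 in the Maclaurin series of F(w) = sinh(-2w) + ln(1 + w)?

Expand each term separately and add.
F(0) = 0
F′(0) = -1
F′′(0) = -1

-1/2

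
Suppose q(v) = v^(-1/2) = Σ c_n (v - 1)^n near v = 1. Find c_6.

231/1024

q(1) = 1
q′(1) = -1/2
q′′(1) = 3/4
q′′′(1) = -15/8
q^(4)(1) = 105/16
q^(5)(1) = -945/32
q^(6)(1) = 10395/64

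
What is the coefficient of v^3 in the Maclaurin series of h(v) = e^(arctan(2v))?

Let u equal the inner series; expand the outer function in u and truncate.
h(0) = 1
h′(0) = 2
h′′(0) = 4
h′′′(0) = -8
Dividing each by k! gives the coefficients c_0, ..., c_3.

-4/3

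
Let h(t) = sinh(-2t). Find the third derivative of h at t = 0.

The coefficient of t^3 in the expansion is -4/3, so h′′′(0) = 3! * (-4/3) = -8.

-8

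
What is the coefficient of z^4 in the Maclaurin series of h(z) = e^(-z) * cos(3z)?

7/6

Write out both Maclaurin series and multiply, keeping only the needed powers.
h(0) = 1
h′(0) = -1
h′′(0) = -8
h′′′(0) = 26
h^(4)(0) = 28
So c_4 = h^(4)(0)/4! = 7/6.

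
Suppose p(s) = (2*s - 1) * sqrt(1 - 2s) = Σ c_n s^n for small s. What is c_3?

-1/2

Distribute the polynomial across the series and collect like powers.
p(0) = -1
p′(0) = 3
p′′(0) = -3
p′′′(0) = -3
Dividing each by k! gives the coefficients c_0, ..., c_3.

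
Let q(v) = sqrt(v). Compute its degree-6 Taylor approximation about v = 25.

-21*(v - 25)^6/50000000000 + 7*(v - 25)^5/500000000 - (v - 25)^4/2000000 + (v - 25)^3/50000 - (v - 25)^2/1000 + (v - 25)/10 + 5

Compute the successive derivatives at the expansion point and divide by k!.
q(25) = 5
q′(25) = 1/10
q′′(25) = -1/500
q′′′(25) = 3/25000
q^(4)(25) = -3/250000
q^(5)(25) = 21/12500000
q^(6)(25) = -189/625000000
The Taylor polynomial is Σ q^(k)(25)/k! · (v - 25)^k.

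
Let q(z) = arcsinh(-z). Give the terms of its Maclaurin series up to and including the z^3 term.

[z^0] = 0;  [z^1] = -1;  [z^2] = 0;  [z^3] = 1/6.

z^3/6 - z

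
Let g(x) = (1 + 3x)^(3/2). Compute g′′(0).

27/4

The coefficient of x^2 in the expansion is 27/8, so g′′(0) = 2! * (27/8) = 27/4.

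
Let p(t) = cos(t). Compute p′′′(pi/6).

1/2

From the series, [(t - pi/6)^3] p = 1/12; multiply by 3! = 6 to get 1/2.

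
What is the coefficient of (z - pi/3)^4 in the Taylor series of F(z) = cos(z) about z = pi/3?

1/48

Compute the successive derivatives at the expansion point and divide by k!.
[(z - pi/3)^0] = 1/2;  [(z - pi/3)^1] = -sqrt(3)/2;  [(z - pi/3)^2] = -1/4;  [(z - pi/3)^3] = sqrt(3)/12;  [(z - pi/3)^4] = 1/48.
So c_4 = F^(4)(pi/3)/4! = 1/48.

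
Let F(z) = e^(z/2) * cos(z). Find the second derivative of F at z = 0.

-3/4

Write out both Maclaurin series and multiply, keeping only the needed powers.
The coefficient of z^2 in the expansion is -3/8, so F′′(0) = 2! * (-3/8) = -3/4.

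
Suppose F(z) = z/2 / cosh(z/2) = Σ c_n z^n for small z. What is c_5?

Divide the numerator series by the denominator series (power-series long division).
F(0) = 0
F′(0) = 1/2
F′′(0) = 0
F′′′(0) = -3/8
F^(4)(0) = 0
F^(5)(0) = 25/32
So c_5 = F^(5)(0)/5! = 5/768.

5/768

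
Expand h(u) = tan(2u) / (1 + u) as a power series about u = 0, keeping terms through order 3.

Expand each factor separately, then convolve coefficients.
[u^0] = 0;  [u^1] = 2;  [u^2] = -2;  [u^3] = 14/3.

14*u^3/3 - 2*u^2 + 2*u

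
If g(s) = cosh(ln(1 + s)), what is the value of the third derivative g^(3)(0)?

-3

Plug the Maclaurin series of the inner function into that of the outer and collect terms.
The coefficient of s^3 in the expansion is -1/2, so g′′′(0) = 3! * (-1/2) = -3.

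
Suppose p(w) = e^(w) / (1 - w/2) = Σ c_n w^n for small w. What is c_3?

19/24

Take the Cauchy product of the two expansions.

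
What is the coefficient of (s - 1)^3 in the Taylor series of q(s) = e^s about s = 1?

q(1) = e
q′(1) = e
q′′(1) = e
q′′′(1) = e
Then c_k = q^(k)(1)/k! gives each Taylor coefficient.

e/6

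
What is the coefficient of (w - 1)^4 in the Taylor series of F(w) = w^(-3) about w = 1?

F(1) = 1
F′(1) = -3
F′′(1) = 12
F′′′(1) = -60
F^(4)(1) = 360
So c_4 = F^(4)(1)/4! = 15.

15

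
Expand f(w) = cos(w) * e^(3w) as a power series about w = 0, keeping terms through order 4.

7*w^4/6 + 3*w^3 + 4*w^2 + 3*w + 1

Write out both Maclaurin series and multiply, keeping only the needed powers.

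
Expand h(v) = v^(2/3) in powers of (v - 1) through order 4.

-7*(v - 1)^4/243 + 4*(v - 1)^3/81 - (v - 1)^2/9 + 2*(v - 1)/3 + 1

[(v - 1)^0] = 1;  [(v - 1)^1] = 2/3;  [(v - 1)^2] = -1/9;  [(v - 1)^3] = 4/81;  [(v - 1)^4] = -7/243.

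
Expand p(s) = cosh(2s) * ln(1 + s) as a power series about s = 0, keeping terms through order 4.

Expand each factor separately, then convolve coefficients.
p(0) = 0
p′(0) = 1
p′′(0) = -1
p′′′(0) = 14
p^(4)(0) = -30
Then c_k = p^(k)(0)/k! gives each Taylor coefficient.

-5*s^4/4 + 7*s^3/3 - s^2/2 + s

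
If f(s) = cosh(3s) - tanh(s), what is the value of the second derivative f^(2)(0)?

Expand each term separately and add.
The coefficient of s^2 in the expansion is 9/2, so f′′(0) = 2! * (9/2) = 9.

9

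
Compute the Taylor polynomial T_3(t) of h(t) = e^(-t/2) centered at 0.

Use the known series and substitute for the argument.
h(0) = 1
h′(0) = -1/2
h′′(0) = 1/4
h′′′(0) = -1/8

-t^3/48 + t^2/8 - t/2 + 1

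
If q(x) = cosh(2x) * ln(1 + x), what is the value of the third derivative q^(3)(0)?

Write out both Maclaurin series and multiply, keeping only the needed powers.
From the series, [x^3] q = 7/3; multiply by 3! = 6 to get 14.

14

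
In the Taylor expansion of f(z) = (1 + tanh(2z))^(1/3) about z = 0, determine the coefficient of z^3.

Plug the Maclaurin series of the inner function into that of the outer and collect terms.

-32/81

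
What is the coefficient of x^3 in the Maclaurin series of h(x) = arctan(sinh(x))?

-1/6

Let u equal the inner series; expand the outer function in u and truncate.
h(0) = 0
h′(0) = 1
h′′(0) = 0
h′′′(0) = -1
Dividing each by k! gives the coefficients c_0, ..., c_3.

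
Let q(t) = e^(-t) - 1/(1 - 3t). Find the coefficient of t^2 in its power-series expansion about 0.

Combine the two series term by term.
[t^0] = 0;  [t^1] = -4;  [t^2] = -17/2.
So c_2 = q′′(0)/2! = -17/2.

-17/2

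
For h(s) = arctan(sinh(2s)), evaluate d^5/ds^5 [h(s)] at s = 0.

160

Plug the Maclaurin series of the inner function into that of the outer and collect terms.
The coefficient of s^5 in the expansion is 4/3, so h^(5)(0) = 5! * (4/3) = 160.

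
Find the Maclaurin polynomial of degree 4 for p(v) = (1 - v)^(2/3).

-7*v^4/243 - 4*v^3/81 - v^2/9 - 2*v/3 + 1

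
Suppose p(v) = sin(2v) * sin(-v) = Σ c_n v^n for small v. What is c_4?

5/3

Expand each factor separately, then convolve coefficients.
p(0) = 0
p′(0) = 0
p′′(0) = -4
p′′′(0) = 0
p^(4)(0) = 40
So c_4 = p^(4)(0)/4! = 5/3.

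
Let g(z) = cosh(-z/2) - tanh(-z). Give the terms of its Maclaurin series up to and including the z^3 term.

Add the two expansions coefficient-wise.

-z^3/3 + z^2/8 + z + 1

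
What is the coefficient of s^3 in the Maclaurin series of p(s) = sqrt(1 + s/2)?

1/128

Apply the Taylor formula c_k = f^(k)(a)/k!.
p(0) = 1
p′(0) = 1/4
p′′(0) = -1/16
p′′′(0) = 3/64
So c_3 = p′′′(0)/3! = 1/128.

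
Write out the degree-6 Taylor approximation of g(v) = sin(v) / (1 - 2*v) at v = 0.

1841*v^6/60 + 1841*v^5/120 + 23*v^4/3 + 23*v^3/6 + 2*v^2 + v

Use 1/(1 - r) = Σ r^k on the denominator, then take the Cauchy product.
[v^0] = 0;  [v^1] = 1;  [v^2] = 2;  [v^3] = 23/6;  [v^4] = 23/3;  [v^5] = 1841/120;  [v^6] = 1841/60.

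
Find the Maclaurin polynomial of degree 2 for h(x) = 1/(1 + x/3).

Use the known series and substitute for the argument.
[x^0] = 1;  [x^1] = -1/3;  [x^2] = 1/9.

x^2/9 - x/3 + 1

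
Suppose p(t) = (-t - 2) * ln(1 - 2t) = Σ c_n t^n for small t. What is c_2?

6

Shift and add copies of the series according to the polynomial's terms.
p(0) = 0
p′(0) = 4
p′′(0) = 12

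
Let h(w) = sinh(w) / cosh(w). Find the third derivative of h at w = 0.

-2

Write the quotient as an unknown series and match coefficients against numerator = denominator · series.
From the series, [w^3] h = -1/3; multiply by 3! = 6 to get -2.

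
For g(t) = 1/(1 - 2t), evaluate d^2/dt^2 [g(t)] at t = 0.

Apply the Taylor formula c_k = f^(k)(a)/k!.
From the series, [t^2] g = 4; multiply by 2! = 2 to get 8.

8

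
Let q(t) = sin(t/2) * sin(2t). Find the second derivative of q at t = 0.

2

Write out both Maclaurin series and multiply, keeping only the needed powers.
From the series, [t^2] q = 1; multiply by 2! = 2 to get 2.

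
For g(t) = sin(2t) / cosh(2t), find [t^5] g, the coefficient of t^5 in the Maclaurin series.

Divide the numerator series by the denominator series (power-series long division).
g(0) = 0
g′(0) = 2
g′′(0) = 0
g′′′(0) = -32
g^(4)(0) = 0
g^(5)(0) = 1152
Dividing each by k! gives the coefficients c_0, ..., c_5.

48/5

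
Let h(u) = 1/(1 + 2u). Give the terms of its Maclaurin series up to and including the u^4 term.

16*u^4 - 8*u^3 + 4*u^2 - 2*u + 1

h(0) = 1
h′(0) = -2
h′′(0) = 8
h′′′(0) = -48
h^(4)(0) = 384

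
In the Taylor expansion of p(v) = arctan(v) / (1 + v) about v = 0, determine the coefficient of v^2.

Take the Cauchy product of the two expansions.
p(0) = 0
p′(0) = 1
p′′(0) = -2
So c_2 = p′′(0)/2! = -1.

-1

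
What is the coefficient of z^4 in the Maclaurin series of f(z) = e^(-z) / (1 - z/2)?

Multiply the two series term by term and collect like powers.
f(0) = 1
f′(0) = -1/2
f′′(0) = 1/2
f′′′(0) = -1/4
f^(4)(0) = 1/2
So c_4 = f^(4)(0)/4! = 1/48.

1/48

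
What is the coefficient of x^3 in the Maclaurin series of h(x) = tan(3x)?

9

Differentiate repeatedly and evaluate at the center.
So c_3 = h′′′(0)/3! = 9.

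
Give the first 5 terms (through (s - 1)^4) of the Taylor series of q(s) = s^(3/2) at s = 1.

[(s - 1)^0] = 1;  [(s - 1)^1] = 3/2;  [(s - 1)^2] = 3/8;  [(s - 1)^3] = -1/16;  [(s - 1)^4] = 3/128.

3*(s - 1)^4/128 - (s - 1)^3/16 + 3*(s - 1)^2/8 + 3*(s - 1)/2 + 1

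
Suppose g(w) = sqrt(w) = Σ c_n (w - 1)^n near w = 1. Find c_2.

-1/8

g(1) = 1
g′(1) = 1/2
g′′(1) = -1/4
So c_2 = g′′(1)/2! = -1/8.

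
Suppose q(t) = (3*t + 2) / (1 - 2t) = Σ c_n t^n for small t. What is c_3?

28

Distribute the polynomial across the series and collect like powers.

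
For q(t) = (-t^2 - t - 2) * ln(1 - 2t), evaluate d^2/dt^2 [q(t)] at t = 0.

Multiply each power in the prefactor through the base expansion.
The coefficient of t^2 in the expansion is 6, so q′′(0) = 2! * (6) = 12.

12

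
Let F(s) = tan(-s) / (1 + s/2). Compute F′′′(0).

-7/2

Multiply the two series term by term and collect like powers.
The coefficient of s^3 in the expansion is -7/12, so F′′′(0) = 3! * (-7/12) = -7/2.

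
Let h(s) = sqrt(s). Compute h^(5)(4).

105/16384

From the series, [(s - 4)^5] h = 7/131072; multiply by 5! = 120 to get 105/16384.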